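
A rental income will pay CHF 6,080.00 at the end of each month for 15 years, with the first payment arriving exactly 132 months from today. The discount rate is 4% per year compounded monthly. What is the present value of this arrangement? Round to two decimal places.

Ordinary annuity of 180 payments, first payment at period 132.
Periodic rate r = 0.04/12 per month; n is counted in months.
The ordinary-annuity PV formula values the stream one period before the first payment (period 131); discount that back 131 periods:
PV₀ = 6,080 × [1 − (1+r)^−180] / r × (1+r)^−131 = CHF 531,530.87

CHF 531,530.87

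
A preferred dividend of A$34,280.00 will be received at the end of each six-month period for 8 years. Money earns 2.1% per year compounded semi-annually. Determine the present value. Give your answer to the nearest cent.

This is an ordinary annuity: 16 payments of A$34,280.00 at the end of each six-month period.
Periodic rate r = 0.021/2 per half-year; n is counted in half-years.
PV = PMT × [(1 − (1+r)^−n)/r] = 34,280 × [1 − (1+r)^−16] / r = A$502,464.54

A$502,464.54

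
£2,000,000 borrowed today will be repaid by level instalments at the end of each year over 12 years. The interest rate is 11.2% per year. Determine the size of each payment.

£310,995.46

Level ordinary annuity; solve PV = PMT × [(1 − (1+r)^−n)/r] for PMT.
Periodic rate r = 0.112 per year.
With n = 12: PMT = 2,000,000 / ([(1 − (1+r)^−n)/r]) = £310,995.46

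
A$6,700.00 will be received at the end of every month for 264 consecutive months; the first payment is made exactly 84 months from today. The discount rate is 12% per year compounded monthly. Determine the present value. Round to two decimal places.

A$272,149.07

Ordinary annuity of 264 payments, first payment at period 84.
Periodic rate r = 0.12/12 per month; n is counted in months.
The ordinary-annuity PV formula values the stream one period before the first payment (period 83); discount that back 83 periods:
PV₀ = 6,700 × [1 − (1+r)^−264] / r × (1+r)^−83 = A$272,149.07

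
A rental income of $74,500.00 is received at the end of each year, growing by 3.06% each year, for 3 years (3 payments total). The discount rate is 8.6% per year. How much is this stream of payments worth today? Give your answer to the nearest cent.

Periodic rate r = 0.086 per year.
Growing ordinary annuity: PV = PMT₁ × [1 − ((1+g)/(1+r))^n] / (r − g) = 74,500 × [1 − ((1+0.0306)/(1+r))^3] / (r − 0.0306) = $195,481.12.

$195,481.12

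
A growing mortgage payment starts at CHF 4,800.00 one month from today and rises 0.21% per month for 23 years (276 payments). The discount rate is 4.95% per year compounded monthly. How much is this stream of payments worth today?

Periodic rate r = 0.0495/12 per month; n is counted in months.
Growing ordinary annuity: PV = PMT₁ × [1 − ((1+g)/(1+r))^n] / (r − g) = 4,800 × [1 − ((1+0.0021)/(1+r))^276] / (r − 0.0021) = CHF 1,012,550.73.

CHF 1,012,550.73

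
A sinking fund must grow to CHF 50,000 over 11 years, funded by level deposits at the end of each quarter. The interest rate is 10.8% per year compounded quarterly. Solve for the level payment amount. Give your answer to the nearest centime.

Level ordinary annuity; solve FV = PMT × [((1+r)^n − 1)/r] for PMT.
Periodic rate r = 0.108/4 per quarter; n is counted in quarters.
With n = 44: PMT = 50,000 / ([((1+r)^n − 1)/r]) = CHF 605.59

CHF 605.59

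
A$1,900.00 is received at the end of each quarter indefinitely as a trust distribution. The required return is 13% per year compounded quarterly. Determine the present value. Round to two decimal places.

Periodic rate r = 0.13/4 per quarter.
Level perpetuity: PV = PMT / r = 1,900 / (0.13/4) = A$58,461.54.

A$58,461.54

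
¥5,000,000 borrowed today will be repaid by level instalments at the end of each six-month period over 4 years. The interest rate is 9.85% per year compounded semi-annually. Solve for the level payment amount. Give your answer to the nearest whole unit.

Level ordinary annuity; solve PV = PMT × [(1 − (1+r)^−n)/r] for PMT.
Periodic rate r = 0.0985/2 per half-year; n is counted in half-years.
With n = 8: PMT = 5,000,000 / ([(1 − (1+r)^−n)/r]) = ¥771,265

¥771,265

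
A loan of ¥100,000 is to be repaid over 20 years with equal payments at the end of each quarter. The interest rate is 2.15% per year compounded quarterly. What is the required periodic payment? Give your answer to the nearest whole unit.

Level ordinary annuity; solve PV = PMT × [(1 − (1+r)^−n)/r] for PMT.
Periodic rate r = 0.0215/4 per quarter; n is counted in quarters.
With n = 80: PMT = 100,000 / ([(1 − (1+r)^−n)/r]) = ¥1,541

¥1,541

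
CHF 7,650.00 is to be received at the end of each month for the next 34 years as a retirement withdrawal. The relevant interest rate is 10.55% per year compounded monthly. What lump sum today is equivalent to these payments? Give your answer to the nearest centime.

This is an ordinary annuity: 408 payments of CHF 7,650.00 at the end of each month.
Periodic rate r = 0.1055/12 per month; n is counted in months.
PV = PMT × [(1 − (1+r)^−n)/r] = 7,650 × [1 − (1+r)^−408] / r = CHF 845,675.00

CHF 845,675.00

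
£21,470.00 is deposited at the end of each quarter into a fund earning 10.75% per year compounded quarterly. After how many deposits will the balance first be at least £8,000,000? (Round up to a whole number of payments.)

91 payments

Periodic rate r = 0.1075/4 per quarter; n is counted in quarters.
Ordinary annuity FV: 8,000,000 = 21,470 × [((1+r)^n − 1)/r].
(1+r)^n = 1 + 8,000,000 × r / 21,470, so n = ln(1 + 8,000,000·r/21,470) / ln(1+r) = 90.47.
Round up to a whole number of payments: n = 91.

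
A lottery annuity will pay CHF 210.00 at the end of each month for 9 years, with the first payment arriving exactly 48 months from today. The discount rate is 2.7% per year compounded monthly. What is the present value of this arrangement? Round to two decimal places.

Ordinary annuity of 108 payments, first payment at period 48.
Periodic rate r = 0.027/12 per month; n is counted in months.
The ordinary-annuity PV formula values the stream one period before the first payment (period 47); discount that back 47 periods:
PV₀ = 210 × [1 − (1+r)^−108] / r × (1+r)^−47 = CHF 18,098.31

CHF 18,098.31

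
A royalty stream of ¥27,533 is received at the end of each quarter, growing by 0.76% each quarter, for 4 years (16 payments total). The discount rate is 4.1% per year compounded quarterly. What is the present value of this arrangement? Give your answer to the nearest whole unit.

¥427,584

Periodic rate r = 0.041/4 per quarter; n is counted in quarters.
Growing ordinary annuity: PV = PMT₁ × [1 − ((1+g)/(1+r))^n] / (r − g) = 27,533 × [1 − ((1+0.0076)/(1+r))^16] / (r − 0.0076) = ¥427,584.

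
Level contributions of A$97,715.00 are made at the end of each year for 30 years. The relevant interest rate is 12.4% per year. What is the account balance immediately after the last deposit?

This is an ordinary annuity: 30 deposits of A$97,715.00 at the end of each year.
Periodic rate r = 0.124 per year.
FV = PMT × [((1+r)^n − 1)/r] = 97,715 × [(1+r)^30 − 1] / r = A$25,486,138.71

A$25,486,138.71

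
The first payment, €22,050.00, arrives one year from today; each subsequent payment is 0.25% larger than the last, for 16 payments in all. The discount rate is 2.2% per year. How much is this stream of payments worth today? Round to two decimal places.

Periodic rate r = 0.022 per year.
Growing ordinary annuity: PV = PMT₁ × [1 − ((1+g)/(1+r))^n] / (r − g) = 22,050 × [1 − ((1+0.0025)/(1+r))^16] / (r − 0.0025) = €299,943.86.

€299,943.86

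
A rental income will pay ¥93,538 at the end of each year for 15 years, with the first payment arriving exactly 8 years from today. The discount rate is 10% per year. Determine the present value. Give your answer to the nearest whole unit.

Ordinary annuity of 15 payments, first payment at period 8.
Periodic rate r = 0.1 per year.
The ordinary-annuity PV formula values the stream one period before the first payment (period 7); discount that back 7 periods:
PV₀ = 93,538 × [1 − (1+r)^−15] / r × (1+r)^−7 = ¥365,090

¥365,090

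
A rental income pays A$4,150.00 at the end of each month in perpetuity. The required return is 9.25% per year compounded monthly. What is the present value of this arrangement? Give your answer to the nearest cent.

A$538,378.38

Periodic rate r = 0.0925/12 per month.
Level perpetuity: PV = PMT / r = 4,150 / (0.0925/12) = A$538,378.38.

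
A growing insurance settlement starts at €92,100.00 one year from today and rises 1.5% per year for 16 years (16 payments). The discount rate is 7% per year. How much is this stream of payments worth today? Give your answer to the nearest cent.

Periodic rate r = 0.07 per year.
Growing ordinary annuity: PV = PMT₁ × [1 − ((1+g)/(1+r))^n] / (r − g) = 92,100 × [1 − ((1+0.015)/(1+r))^16] / (r − 0.015) = €954,743.25.

€954,743.25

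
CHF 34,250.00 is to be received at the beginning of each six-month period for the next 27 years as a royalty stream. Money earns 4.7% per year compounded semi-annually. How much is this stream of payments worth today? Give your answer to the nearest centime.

This is an annuity due: 54 payments of CHF 34,250.00 at the beginning of each six-month period.
Periodic rate r = 0.047/2 per half-year; n is counted in half-years.
PV = PMT × [(1 − (1+r)^−n)/r] × (1+r) = 34,250 × [1 − (1+r)^−54] / r × (1+r) = CHF 1,066,160.30

CHF 1,066,160.30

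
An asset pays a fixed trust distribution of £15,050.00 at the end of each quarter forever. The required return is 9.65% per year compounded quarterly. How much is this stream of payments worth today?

Periodic rate r = 0.0965/4 per quarter.
Level perpetuity: PV = PMT / r = 15,050 / (0.0965/4) = £623,834.20.

£623,834.20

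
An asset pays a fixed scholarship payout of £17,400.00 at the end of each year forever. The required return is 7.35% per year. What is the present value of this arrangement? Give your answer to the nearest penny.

£236,734.69

Periodic rate r = 0.0735 per year.
Level perpetuity: PV = PMT / r = 17,400 / (0.0735) = £236,734.69.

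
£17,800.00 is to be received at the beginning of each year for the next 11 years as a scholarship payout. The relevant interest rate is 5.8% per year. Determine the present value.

This is an annuity due: 11 payments of £17,800.00 at the beginning of each year.
Periodic rate r = 0.058 per year.
PV = PMT × [(1 − (1+r)^−n)/r] × (1+r) = 17,800 × [1 − (1+r)^−11] / r × (1+r) = £150,059.93

£150,059.93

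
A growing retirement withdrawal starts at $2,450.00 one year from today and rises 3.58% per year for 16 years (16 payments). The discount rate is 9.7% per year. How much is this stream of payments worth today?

$24,054.65

Periodic rate r = 0.097 per year.
Growing ordinary annuity: PV = PMT₁ × [1 − ((1+g)/(1+r))^n] / (r − g) = 2,450 × [1 − ((1+0.0358)/(1+r))^16] / (r − 0.0358) = $24,054.65.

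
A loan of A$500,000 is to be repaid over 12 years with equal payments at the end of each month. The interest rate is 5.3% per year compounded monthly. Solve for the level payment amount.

A$4,700.06

Level ordinary annuity; solve PV = PMT × [(1 − (1+r)^−n)/r] for PMT.
Periodic rate r = 0.053/12 per month; n is counted in months.
With n = 144: PMT = 500,000 / ([(1 − (1+r)^−n)/r]) = A$4,700.06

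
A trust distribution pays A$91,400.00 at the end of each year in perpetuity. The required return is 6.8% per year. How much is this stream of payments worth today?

A$1,344,117.65

Periodic rate r = 0.068 per year.
Level perpetuity: PV = PMT / r = 91,400 / (0.068) = A$1,344,117.65.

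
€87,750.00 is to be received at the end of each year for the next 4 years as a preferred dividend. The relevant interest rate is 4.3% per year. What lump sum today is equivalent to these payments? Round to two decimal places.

This is an ordinary annuity: 4 payments of €87,750.00 at the end of each year.
Periodic rate r = 0.043 per year.
PV = PMT × [(1 − (1+r)^−n)/r] = 87,750 × [1 − (1+r)^−4] / r = €316,284.09

€316,284.09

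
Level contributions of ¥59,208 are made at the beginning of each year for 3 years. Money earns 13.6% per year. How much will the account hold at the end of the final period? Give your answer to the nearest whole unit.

This is an annuity due: 3 deposits of ¥59,208 at the beginning of each year.
Periodic rate r = 0.136 per year.
FV = PMT × [((1+r)^n − 1)/r] × (1+r) = 59,208 × [(1+r)^3 − 1] / r × (1+r) = ¥230,467

¥230,467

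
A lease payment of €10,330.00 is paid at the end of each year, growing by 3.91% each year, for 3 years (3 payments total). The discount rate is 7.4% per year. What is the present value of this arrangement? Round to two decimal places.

Periodic rate r = 0.074 per year.
Growing ordinary annuity: PV = PMT₁ × [1 − ((1+g)/(1+r))^n] / (r − g) = 10,330 × [1 − ((1+0.0391)/(1+r))^3] / (r − 0.0391) = €27,927.26.

€27,927.26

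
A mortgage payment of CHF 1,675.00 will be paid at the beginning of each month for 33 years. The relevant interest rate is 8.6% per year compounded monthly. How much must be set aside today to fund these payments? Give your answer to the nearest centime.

CHF 221,475.05

This is an annuity due: 396 payments of CHF 1,675.00 at the beginning of each month.
Periodic rate r = 0.086/12 per month; n is counted in months.
PV = PMT × [(1 − (1+r)^−n)/r] × (1+r) = 1,675 × [1 − (1+r)^−396] / r × (1+r) = CHF 221,475.05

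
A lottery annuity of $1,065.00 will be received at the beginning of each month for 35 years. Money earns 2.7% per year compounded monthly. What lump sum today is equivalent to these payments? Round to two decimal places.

This is an annuity due: 420 payments of $1,065.00 at the beginning of each month.
Periodic rate r = 0.027/12 per month; n is counted in months.
PV = PMT × [(1 − (1+r)^−n)/r] × (1+r) = 1,065 × [1 − (1+r)^−420] / r × (1+r) = $289,813.55

$289,813.55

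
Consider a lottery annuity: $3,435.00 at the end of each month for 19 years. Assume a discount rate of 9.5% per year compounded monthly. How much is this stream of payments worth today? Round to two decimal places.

This is an ordinary annuity: 228 payments of $3,435.00 at the end of each month.
Periodic rate r = 0.095/12 per month; n is counted in months.
PV = PMT × [(1 − (1+r)^−n)/r] = 3,435 × [1 − (1+r)^−228] / r = $362,021.12

$362,021.12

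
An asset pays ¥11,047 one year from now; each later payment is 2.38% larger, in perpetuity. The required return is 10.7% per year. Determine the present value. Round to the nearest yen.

¥132,776

Periodic rate r = 0.107 per year.
Growing perpetuity (Gordon): PV = PMT₁ / (r − g) = 11,047 / (r − 0.0238) = ¥132,776.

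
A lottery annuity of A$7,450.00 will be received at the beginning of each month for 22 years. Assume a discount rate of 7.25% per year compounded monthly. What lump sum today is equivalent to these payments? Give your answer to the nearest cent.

This is an annuity due: 264 payments of A$7,450.00 at the beginning of each month.
Periodic rate r = 0.0725/12 per month; n is counted in months.
PV = PMT × [(1 − (1+r)^−n)/r] × (1+r) = 7,450 × [1 − (1+r)^−264] / r × (1+r) = A$987,623.69

A$987,623.69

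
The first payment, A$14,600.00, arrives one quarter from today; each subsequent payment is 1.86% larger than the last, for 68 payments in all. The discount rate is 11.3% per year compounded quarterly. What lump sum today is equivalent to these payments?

A$716,129.40

Periodic rate r = 0.113/4 per quarter; n is counted in quarters.
Growing ordinary annuity: PV = PMT₁ × [1 − ((1+g)/(1+r))^n] / (r − g) = 14,600 × [1 − ((1+0.0186)/(1+r))^68] / (r − 0.0186) = A$716,129.40.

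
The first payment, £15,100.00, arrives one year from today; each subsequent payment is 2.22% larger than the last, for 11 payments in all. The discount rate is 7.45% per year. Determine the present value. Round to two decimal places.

Periodic rate r = 0.0745 per year.
Growing ordinary annuity: PV = PMT₁ × [1 − ((1+g)/(1+r))^n] / (r − g) = 15,100 × [1 − ((1+0.0222)/(1+r))^11] / (r − 0.0222) = £121,956.09.

£121,956.09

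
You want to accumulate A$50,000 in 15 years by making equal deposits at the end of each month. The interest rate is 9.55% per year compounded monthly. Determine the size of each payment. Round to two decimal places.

A$125.71

Level ordinary annuity; solve FV = PMT × [((1+r)^n − 1)/r] for PMT.
Periodic rate r = 0.0955/12 per month; n is counted in months.
With n = 180: PMT = 50,000 / ([((1+r)^n − 1)/r]) = A$125.71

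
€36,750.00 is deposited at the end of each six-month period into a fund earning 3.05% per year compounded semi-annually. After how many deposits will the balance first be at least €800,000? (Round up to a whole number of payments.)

19 payments

Periodic rate r = 0.0305/2 per half-year; n is counted in half-years.
Ordinary annuity FV: 800,000 = 36,750 × [((1+r)^n − 1)/r].
(1+r)^n = 1 + 800,000 × r / 36,750, so n = ln(1 + 800,000·r/36,750) / ln(1+r) = 18.94.
Round up to a whole number of payments: n = 19.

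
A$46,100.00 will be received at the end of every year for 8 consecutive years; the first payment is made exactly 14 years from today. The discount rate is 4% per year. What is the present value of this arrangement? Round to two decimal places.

Ordinary annuity of 8 payments, first payment at period 14.
Periodic rate r = 0.04 per year.
The ordinary-annuity PV formula values the stream one period before the first payment (period 13); discount that back 13 periods:
PV₀ = 46,100 × [1 − (1+r)^−8] / r × (1+r)^−13 = A$186,405.91

A$186,405.91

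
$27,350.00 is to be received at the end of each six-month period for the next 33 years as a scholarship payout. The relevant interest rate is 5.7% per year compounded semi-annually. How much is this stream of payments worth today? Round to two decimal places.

This is an ordinary annuity: 66 payments of $27,350.00 at the end of each six-month period.
Periodic rate r = 0.057/2 per half-year; n is counted in half-years.
PV = PMT × [(1 − (1+r)^−n)/r] = 27,350 × [1 − (1+r)^−66] / r = $809,463.30

$809,463.30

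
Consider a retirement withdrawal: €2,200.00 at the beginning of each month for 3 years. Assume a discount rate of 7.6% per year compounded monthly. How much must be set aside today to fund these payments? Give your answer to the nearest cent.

€71,068.36

This is an annuity due: 36 payments of €2,200.00 at the beginning of each month.
Periodic rate r = 0.076/12 per month; n is counted in months.
PV = PMT × [(1 − (1+r)^−n)/r] × (1+r) = 2,200 × [1 − (1+r)^−36] / r × (1+r) = €71,068.36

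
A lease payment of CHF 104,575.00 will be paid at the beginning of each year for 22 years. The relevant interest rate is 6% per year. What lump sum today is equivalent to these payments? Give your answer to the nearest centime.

CHF 1,334,803.31

This is an annuity due: 22 payments of CHF 104,575.00 at the beginning of each year.
Periodic rate r = 0.06 per year.
PV = PMT × [(1 − (1+r)^−n)/r] × (1+r) = 104,575 × [1 − (1+r)^−22] / r × (1+r) = CHF 1,334,803.31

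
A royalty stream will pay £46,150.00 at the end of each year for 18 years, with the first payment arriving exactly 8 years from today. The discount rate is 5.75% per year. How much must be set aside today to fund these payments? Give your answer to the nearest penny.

Ordinary annuity of 18 payments, first payment at period 8.
Periodic rate r = 0.0575 per year.
The ordinary-annuity PV formula values the stream one period before the first payment (period 7); discount that back 7 periods:
PV₀ = 46,150 × [1 − (1+r)^−18] / r × (1+r)^−7 = £344,298.33

£344,298.33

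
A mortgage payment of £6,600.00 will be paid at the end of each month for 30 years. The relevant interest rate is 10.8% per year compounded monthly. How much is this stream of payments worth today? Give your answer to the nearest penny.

This is an ordinary annuity: 360 payments of £6,600.00 at the end of each month.
Periodic rate r = 0.108/12 per month; n is counted in months.
PV = PMT × [(1 − (1+r)^−n)/r] = 6,600 × [1 − (1+r)^−360] / r = £704,193.87

£704,193.87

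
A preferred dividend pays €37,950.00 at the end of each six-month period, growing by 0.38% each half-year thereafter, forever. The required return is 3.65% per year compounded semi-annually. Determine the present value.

Periodic rate r = 0.0365/2 per half-year.
Growing perpetuity (Gordon): PV = PMT₁ / (r − g) = 37,950 / (r − 0.0038) = €2,626,297.58.

€2,626,297.58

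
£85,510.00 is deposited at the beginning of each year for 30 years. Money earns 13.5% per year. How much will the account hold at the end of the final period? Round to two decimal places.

This is an annuity due: 30 deposits of £85,510.00 at the beginning of each year.
Periodic rate r = 0.135 per year.
FV = PMT × [((1+r)^n − 1)/r] × (1+r) = 85,510 × [(1+r)^30 − 1] / r × (1+r) = £31,384,764.63

£31,384,764.63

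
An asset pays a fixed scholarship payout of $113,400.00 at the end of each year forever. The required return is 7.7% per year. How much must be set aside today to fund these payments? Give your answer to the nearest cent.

Periodic rate r = 0.077 per year.
Level perpetuity: PV = PMT / r = 113,400 / (0.077) = $1,472,727.27.

$1,472,727.27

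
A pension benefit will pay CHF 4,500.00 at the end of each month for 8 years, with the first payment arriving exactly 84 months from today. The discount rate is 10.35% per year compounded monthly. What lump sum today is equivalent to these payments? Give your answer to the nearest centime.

CHF 143,632.95

Ordinary annuity of 96 payments, first payment at period 84.
Periodic rate r = 0.1035/12 per month; n is counted in months.
The ordinary-annuity PV formula values the stream one period before the first payment (period 83); discount that back 83 periods:
PV₀ = 4,500 × [1 − (1+r)^−96] / r × (1+r)^−83 = CHF 143,632.95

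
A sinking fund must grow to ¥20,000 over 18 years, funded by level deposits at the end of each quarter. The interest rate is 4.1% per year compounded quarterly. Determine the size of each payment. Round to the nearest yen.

¥189

Level ordinary annuity; solve FV = PMT × [((1+r)^n − 1)/r] for PMT.
Periodic rate r = 0.041/4 per quarter; n is counted in quarters.
With n = 72: PMT = 20,000 / ([((1+r)^n − 1)/r]) = ¥189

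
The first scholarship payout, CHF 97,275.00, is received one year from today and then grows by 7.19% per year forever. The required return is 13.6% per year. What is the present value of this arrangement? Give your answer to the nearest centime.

Periodic rate r = 0.136 per year.
Growing perpetuity (Gordon): PV = PMT₁ / (r − g) = 97,275 / (r − 0.0719) = CHF 1,517,550.70.

CHF 1,517,550.70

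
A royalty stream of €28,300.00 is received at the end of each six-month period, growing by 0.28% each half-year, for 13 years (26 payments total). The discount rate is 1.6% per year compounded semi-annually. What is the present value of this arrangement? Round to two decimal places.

€684,775.73

Periodic rate r = 0.016/2 per half-year; n is counted in half-years.
Growing ordinary annuity: PV = PMT₁ × [1 − ((1+g)/(1+r))^n] / (r − g) = 28,300 × [1 − ((1+0.0028)/(1+r))^26] / (r − 0.0028) = €684,775.73.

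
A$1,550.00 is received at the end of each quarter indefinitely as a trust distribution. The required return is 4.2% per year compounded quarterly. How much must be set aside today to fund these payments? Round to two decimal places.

A$147,619.05

Periodic rate r = 0.042/4 per quarter.
Level perpetuity: PV = PMT / r = 1,550 / (0.042/4) = A$147,619.05.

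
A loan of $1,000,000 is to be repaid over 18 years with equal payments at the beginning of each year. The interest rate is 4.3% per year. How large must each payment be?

$77,594.92

Level annuity due; solve PV = PMT × [(1 − (1+r)^−n)/r] × (1+r) for PMT.
Periodic rate r = 0.043 per year.
With n = 18: PMT = 1,000,000 / ([(1 − (1+r)^−n)/r] × (1+r)) = $77,594.92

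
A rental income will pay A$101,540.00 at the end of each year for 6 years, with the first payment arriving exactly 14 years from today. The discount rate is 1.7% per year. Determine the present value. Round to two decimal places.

Ordinary annuity of 6 payments, first payment at period 14.
Periodic rate r = 0.017 per year.
The ordinary-annuity PV formula values the stream one period before the first payment (period 13); discount that back 13 periods:
PV₀ = 101,540 × [1 − (1+r)^−6] / r × (1+r)^−13 = A$461,501.00

A$461,501.00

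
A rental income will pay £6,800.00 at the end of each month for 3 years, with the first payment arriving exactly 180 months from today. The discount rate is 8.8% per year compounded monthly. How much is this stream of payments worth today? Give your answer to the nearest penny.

£57,990.08

Ordinary annuity of 36 payments, first payment at period 180.
Periodic rate r = 0.088/12 per month; n is counted in months.
The ordinary-annuity PV formula values the stream one period before the first payment (period 179); discount that back 179 periods:
PV₀ = 6,800 × [1 − (1+r)^−36] / r × (1+r)^−179 = £57,990.08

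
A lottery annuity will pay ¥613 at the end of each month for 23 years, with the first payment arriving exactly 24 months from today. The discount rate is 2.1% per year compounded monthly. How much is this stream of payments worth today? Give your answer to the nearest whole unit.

¥128,807

Ordinary annuity of 276 payments, first payment at period 24.
Periodic rate r = 0.021/12 per month; n is counted in months.
The ordinary-annuity PV formula values the stream one period before the first payment (period 23); discount that back 23 periods:
PV₀ = 613 × [1 − (1+r)^−276] / r × (1+r)^−23 = ¥128,807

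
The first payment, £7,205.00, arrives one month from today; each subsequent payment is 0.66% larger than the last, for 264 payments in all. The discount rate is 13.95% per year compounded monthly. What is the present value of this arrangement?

£1,048,739.02

Periodic rate r = 0.1395/12 per month; n is counted in months.
Growing ordinary annuity: PV = PMT₁ × [1 − ((1+g)/(1+r))^n] / (r − g) = 7,205 × [1 − ((1+0.0066)/(1+r))^264] / (r − 0.0066) = £1,048,739.02.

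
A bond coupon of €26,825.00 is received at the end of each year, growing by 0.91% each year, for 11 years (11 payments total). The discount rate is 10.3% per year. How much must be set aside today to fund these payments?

Periodic rate r = 0.103 per year.
Growing ordinary annuity: PV = PMT₁ × [1 − ((1+g)/(1+r))^n] / (r − g) = 26,825 × [1 − ((1+0.0091)/(1+r))^11] / (r − 0.0091) = €178,321.87.

€178,321.87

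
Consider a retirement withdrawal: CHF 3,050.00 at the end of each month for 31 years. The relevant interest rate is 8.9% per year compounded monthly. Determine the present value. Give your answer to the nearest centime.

This is an ordinary annuity: 372 payments of CHF 3,050.00 at the end of each month.
Periodic rate r = 0.089/12 per month; n is counted in months.
PV = PMT × [(1 − (1+r)^−n)/r] = 3,050 × [1 − (1+r)^−372] / r = CHF 384,915.45

CHF 384,915.45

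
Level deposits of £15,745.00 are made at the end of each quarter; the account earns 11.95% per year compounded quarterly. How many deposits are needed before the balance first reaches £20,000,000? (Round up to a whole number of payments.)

125 payments

Periodic rate r = 0.1195/4 per quarter; n is counted in quarters.
Ordinary annuity FV: 20,000,000 = 15,745 × [((1+r)^n − 1)/r].
(1+r)^n = 1 + 20,000,000 × r / 15,745, so n = ln(1 + 20,000,000·r/15,745) / ln(1+r) = 124.41.
Round up to a whole number of payments: n = 125.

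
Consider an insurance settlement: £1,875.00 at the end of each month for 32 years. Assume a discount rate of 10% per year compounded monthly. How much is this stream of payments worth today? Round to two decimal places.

£215,706.08

This is an ordinary annuity: 384 payments of £1,875.00 at the end of each month.
Periodic rate r = 0.1/12 per month; n is counted in months.
PV = PMT × [(1 − (1+r)^−n)/r] = 1,875 × [1 − (1+r)^−384] / r = £215,706.08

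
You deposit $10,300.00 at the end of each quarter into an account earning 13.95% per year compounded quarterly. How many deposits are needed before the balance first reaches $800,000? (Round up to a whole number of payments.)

39 payments

Periodic rate r = 0.1395/4 per quarter; n is counted in quarters.
Ordinary annuity FV: 800,000 = 10,300 × [((1+r)^n − 1)/r].
(1+r)^n = 1 + 800,000 × r / 10,300, so n = ln(1 + 800,000·r/10,300) / ln(1+r) = 38.23.
Round up to a whole number of payments: n = 39.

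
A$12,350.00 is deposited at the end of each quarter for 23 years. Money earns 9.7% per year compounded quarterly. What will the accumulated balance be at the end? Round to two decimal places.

A$4,107,135.08

This is an ordinary annuity: 92 deposits of A$12,350.00 at the end of each quarter.
Periodic rate r = 0.097/4 per quarter; n is counted in quarters.
FV = PMT × [((1+r)^n − 1)/r] = 12,350 × [(1+r)^92 − 1] / r = A$4,107,135.08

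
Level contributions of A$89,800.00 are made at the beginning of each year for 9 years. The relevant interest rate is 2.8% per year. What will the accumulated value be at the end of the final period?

A$930,224.59

This is an annuity due: 9 deposits of A$89,800.00 at the beginning of each year.
Periodic rate r = 0.028 per year.
FV = PMT × [((1+r)^n − 1)/r] × (1+r) = 89,800 × [(1+r)^9 − 1] / r × (1+r) = A$930,224.59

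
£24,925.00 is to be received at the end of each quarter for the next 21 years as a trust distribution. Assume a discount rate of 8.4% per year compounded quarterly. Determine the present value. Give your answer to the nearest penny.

This is an ordinary annuity: 84 payments of £24,925.00 at the end of each quarter.
Periodic rate r = 0.084/4 per quarter; n is counted in quarters.
PV = PMT × [(1 − (1+r)^−n)/r] = 24,925 × [1 − (1+r)^−84] / r = £979,769.74

£979,769.74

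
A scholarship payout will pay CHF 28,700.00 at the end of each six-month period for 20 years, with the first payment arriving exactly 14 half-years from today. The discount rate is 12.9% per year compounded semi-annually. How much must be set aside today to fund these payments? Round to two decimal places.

CHF 181,233.75

Ordinary annuity of 40 payments, first payment at period 14.
Periodic rate r = 0.129/2 per half-year; n is counted in half-years.
The ordinary-annuity PV formula values the stream one period before the first payment (period 13); discount that back 13 periods:
PV₀ = 28,700 × [1 − (1+r)^−40] / r × (1+r)^−13 = CHF 181,233.75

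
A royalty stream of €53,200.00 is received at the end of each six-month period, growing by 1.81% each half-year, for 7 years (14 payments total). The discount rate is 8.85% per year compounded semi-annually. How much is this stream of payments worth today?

€608,010.39

Periodic rate r = 0.0885/2 per half-year; n is counted in half-years.
Growing ordinary annuity: PV = PMT₁ × [1 − ((1+g)/(1+r))^n] / (r − g) = 53,200 × [1 − ((1+0.0181)/(1+r))^14] / (r − 0.0181) = €608,010.39.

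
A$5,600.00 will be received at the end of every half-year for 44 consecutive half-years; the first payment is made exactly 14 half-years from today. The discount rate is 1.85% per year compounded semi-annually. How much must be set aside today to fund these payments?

Ordinary annuity of 44 payments, first payment at period 14.
Periodic rate r = 0.0185/2 per half-year; n is counted in half-years.
The ordinary-annuity PV formula values the stream one period before the first payment (period 13); discount that back 13 periods:
PV₀ = 5,600 × [1 − (1+r)^−44] / r × (1+r)^−13 = A$178,916.02

A$178,916.02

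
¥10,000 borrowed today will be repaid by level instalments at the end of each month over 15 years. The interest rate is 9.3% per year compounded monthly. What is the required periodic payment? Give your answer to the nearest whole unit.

Level ordinary annuity; solve PV = PMT × [(1 − (1+r)^−n)/r] for PMT.
Periodic rate r = 0.093/12 per month; n is counted in months.
With n = 180: PMT = 10,000 / ([(1 − (1+r)^−n)/r]) = ¥103

¥103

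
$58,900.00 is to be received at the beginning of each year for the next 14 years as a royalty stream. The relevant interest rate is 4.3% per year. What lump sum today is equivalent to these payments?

This is an annuity due: 14 payments of $58,900.00 at the beginning of each year.
Periodic rate r = 0.043 per year.
PV = PMT × [(1 − (1+r)^−n)/r] × (1+r) = 58,900 × [1 − (1+r)^−14] / r × (1+r) = $636,255.83

$636,255.83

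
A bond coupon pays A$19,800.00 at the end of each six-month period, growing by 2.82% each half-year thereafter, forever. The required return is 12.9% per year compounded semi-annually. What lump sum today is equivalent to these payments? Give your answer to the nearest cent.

Periodic rate r = 0.129/2 per half-year.
Growing perpetuity (Gordon): PV = PMT₁ / (r − g) = 19,800 / (r − 0.0282) = A$545,454.55.

A$545,454.55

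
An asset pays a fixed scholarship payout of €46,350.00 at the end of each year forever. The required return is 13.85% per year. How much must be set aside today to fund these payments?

€334,657.04

Periodic rate r = 0.1385 per year.
Level perpetuity: PV = PMT / r = 46,350 / (0.1385) = €334,657.04.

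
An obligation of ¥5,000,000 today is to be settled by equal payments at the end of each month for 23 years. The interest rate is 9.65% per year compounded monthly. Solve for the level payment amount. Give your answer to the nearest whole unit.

Level ordinary annuity; solve PV = PMT × [(1 − (1+r)^−n)/r] for PMT.
Periodic rate r = 0.0965/12 per month; n is counted in months.
With n = 276: PMT = 5,000,000 / ([(1 − (1+r)^−n)/r]) = ¥45,159

¥45,159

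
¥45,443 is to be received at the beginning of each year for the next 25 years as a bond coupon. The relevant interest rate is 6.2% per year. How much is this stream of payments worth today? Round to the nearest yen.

This is an annuity due: 25 payments of ¥45,443 at the beginning of each year.
Periodic rate r = 0.062 per year.
PV = PMT × [(1 − (1+r)^−n)/r] × (1+r) = 45,443 × [1 − (1+r)^−25] / r × (1+r) = ¥605,378

¥605,378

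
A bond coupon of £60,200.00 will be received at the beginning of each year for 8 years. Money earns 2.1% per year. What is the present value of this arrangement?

This is an annuity due: 8 payments of £60,200.00 at the beginning of each year.
Periodic rate r = 0.021 per year.
PV = PMT × [(1 − (1+r)^−n)/r] × (1+r) = 60,200 × [1 − (1+r)^−8] / r × (1+r) = £448,320.56

£448,320.56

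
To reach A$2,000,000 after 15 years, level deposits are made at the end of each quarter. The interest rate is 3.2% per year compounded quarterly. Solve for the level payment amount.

Level ordinary annuity; solve FV = PMT × [((1+r)^n − 1)/r] for PMT.
Periodic rate r = 0.032/4 per quarter; n is counted in quarters.
With n = 60: PMT = 2,000,000 / ([((1+r)^n − 1)/r]) = A$26,101.53

A$26,101.53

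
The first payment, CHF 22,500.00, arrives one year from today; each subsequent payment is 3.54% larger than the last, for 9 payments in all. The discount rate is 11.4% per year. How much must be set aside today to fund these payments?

Periodic rate r = 0.114 per year.
Growing ordinary annuity: PV = PMT₁ × [1 − ((1+g)/(1+r))^n] / (r − g) = 22,500 × [1 − ((1+0.0354)/(1+r))^9] / (r − 0.0354) = CHF 138,087.35.

CHF 138,087.35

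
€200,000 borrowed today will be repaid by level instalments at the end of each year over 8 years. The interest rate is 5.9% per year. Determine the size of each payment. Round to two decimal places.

€32,079.84

Level ordinary annuity; solve PV = PMT × [(1 − (1+r)^−n)/r] for PMT.
Periodic rate r = 0.059 per year.
With n = 8: PMT = 200,000 / ([(1 − (1+r)^−n)/r]) = €32,079.84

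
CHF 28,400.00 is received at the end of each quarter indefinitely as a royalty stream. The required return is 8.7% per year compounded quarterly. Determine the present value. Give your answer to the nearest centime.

CHF 1,305,747.13

Periodic rate r = 0.087/4 per quarter.
Level perpetuity: PV = PMT / r = 28,400 / (0.087/4) = CHF 1,305,747.13.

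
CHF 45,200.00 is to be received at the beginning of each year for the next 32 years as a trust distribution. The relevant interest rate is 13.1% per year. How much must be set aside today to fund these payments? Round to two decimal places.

This is an annuity due: 32 payments of CHF 45,200.00 at the beginning of each year.
Periodic rate r = 0.131 per year.
PV = PMT × [(1 − (1+r)^−n)/r] × (1+r) = 45,200 × [1 − (1+r)^−32] / r × (1+r) = CHF 382,643.19

CHF 382,643.19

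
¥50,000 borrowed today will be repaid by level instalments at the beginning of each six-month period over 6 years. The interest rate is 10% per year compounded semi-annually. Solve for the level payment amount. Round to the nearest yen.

Level annuity due; solve PV = PMT × [(1 − (1+r)^−n)/r] × (1+r) for PMT.
Periodic rate r = 0.1/2 per half-year; n is counted in half-years.
With n = 12: PMT = 50,000 / ([(1 − (1+r)^−n)/r] × (1+r)) = ¥5,373

¥5,373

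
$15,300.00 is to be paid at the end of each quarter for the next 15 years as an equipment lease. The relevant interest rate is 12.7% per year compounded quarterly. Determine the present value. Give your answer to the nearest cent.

This is an ordinary annuity: 60 payments of $15,300.00 at the end of each quarter.
Periodic rate r = 0.127/4 per quarter; n is counted in quarters.
PV = PMT × [(1 − (1+r)^−n)/r] = 15,300 × [1 − (1+r)^−60] / r = $408,017.90

$408,017.90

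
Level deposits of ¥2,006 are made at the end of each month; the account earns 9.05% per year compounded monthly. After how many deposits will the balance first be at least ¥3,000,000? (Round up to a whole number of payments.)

334 payments

Periodic rate r = 0.0905/12 per month; n is counted in months.
Ordinary annuity FV: 3,000,000 = 2,006 × [((1+r)^n − 1)/r].
(1+r)^n = 1 + 3,000,000 × r / 2,006, so n = ln(1 + 3,000,000·r/2,006) / ln(1+r) = 333.79.
Round up to a whole number of payments: n = 334.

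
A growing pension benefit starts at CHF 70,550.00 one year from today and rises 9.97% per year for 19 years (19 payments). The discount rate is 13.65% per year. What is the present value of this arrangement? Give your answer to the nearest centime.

Periodic rate r = 0.1365 per year.
Growing ordinary annuity: PV = PMT₁ × [1 − ((1+g)/(1+r))^n] / (r − g) = 70,550 × [1 − ((1+0.0997)/(1+r))^19] / (r − 0.0997) = CHF 891,372.90.

CHF 891,372.90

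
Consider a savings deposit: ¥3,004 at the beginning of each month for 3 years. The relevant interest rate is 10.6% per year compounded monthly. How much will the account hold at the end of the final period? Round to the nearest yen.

¥127,783

This is an annuity due: 36 deposits of ¥3,004 at the beginning of each month.
Periodic rate r = 0.106/12 per month; n is counted in months.
FV = PMT × [((1+r)^n − 1)/r] × (1+r) = 3,004 × [(1+r)^36 − 1] / r × (1+r) = ¥127,783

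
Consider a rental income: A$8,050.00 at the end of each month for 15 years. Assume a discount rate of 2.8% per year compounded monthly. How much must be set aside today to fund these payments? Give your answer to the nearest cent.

This is an ordinary annuity: 180 payments of A$8,050.00 at the end of each month.
Periodic rate r = 0.028/12 per month; n is counted in months.
PV = PMT × [(1 − (1+r)^−n)/r] = 8,050 × [1 − (1+r)^−180] / r = A$1,182,079.19

A$1,182,079.19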